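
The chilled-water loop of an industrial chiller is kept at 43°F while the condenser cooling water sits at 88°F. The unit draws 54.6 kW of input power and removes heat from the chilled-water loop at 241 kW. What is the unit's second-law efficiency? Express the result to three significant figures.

COP_actual = Q̇_C/Ẇ = 241.0/54.60 = 4.414.
In absolute terms T_C = 279.26 K and T_H = 304.26 K, so ΔT = 25.00 K.
COP_Carnot = T_C/ΔT = 279.26/25.00 = 11.17.
η_II = COP_actual/COP_Carnot = 4.414/11.17 = 0.3951.

0.395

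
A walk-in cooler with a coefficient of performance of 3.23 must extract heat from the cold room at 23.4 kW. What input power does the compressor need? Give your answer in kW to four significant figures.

7.245 kW

Ẇ = Q̇_C/COP = 23.40/3.23 = 7.245 kW.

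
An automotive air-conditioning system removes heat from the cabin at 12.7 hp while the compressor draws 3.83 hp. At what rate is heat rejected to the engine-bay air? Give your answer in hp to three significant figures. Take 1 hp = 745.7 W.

For a cyclic device the first law requires Q̇_H = Q̇_C + Ẇ.
Q̇_H = Q̇_C + Ẇ = 16.53 hp.

16.5 hp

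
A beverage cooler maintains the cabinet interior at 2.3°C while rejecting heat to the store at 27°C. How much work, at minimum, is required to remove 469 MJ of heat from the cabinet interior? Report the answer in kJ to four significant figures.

In absolute terms T_C = 275.45 K and T_H = 300.15 K, so ΔT = 24.70 K.
The reversible limit is COP_R = T_C/ΔT = 11.15, so W_min = Q_C/COP = Q_C·ΔT/T_C.
W_min = 469.0 × 24.70/275.45 = 42.06 MJ = 42060 kJ.

42060 kJ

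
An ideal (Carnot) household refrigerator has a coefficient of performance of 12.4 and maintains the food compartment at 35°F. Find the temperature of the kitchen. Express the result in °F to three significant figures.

COP_R = T_C/(T_H − T_C) gives T_H − T_C = T_C/COP.
With T_C = 274.82 K, T_H = 274.82 × (1 + 1/12.4) = 296.98 K.
Converting, 296.98 K = 74.89°F.

74.9 °F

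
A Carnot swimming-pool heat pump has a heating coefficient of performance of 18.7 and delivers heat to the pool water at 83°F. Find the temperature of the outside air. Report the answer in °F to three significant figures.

54.0 °F

COP_HP = T_H/(T_H − T_C) gives T_H − T_C = T_H/COP.
With T_H = 301.48 K, T_C = 301.48 × (1 − 1/18.7) = 285.36 K.
Converting, 285.36 K = 53.98°F.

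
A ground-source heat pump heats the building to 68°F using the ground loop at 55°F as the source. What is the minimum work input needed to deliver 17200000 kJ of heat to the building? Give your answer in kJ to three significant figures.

In absolute terms T_C = 285.93 K and T_H = 293.15 K, so ΔT = 7.222 K.
The reversible limit is COP_HP = T_H/ΔT = 40.59, so W_min = Q_H/COP = Q_H·ΔT/T_H.
W_min = 17200000 × 7.222/293.15 = 423700 kJ.

424000 kJ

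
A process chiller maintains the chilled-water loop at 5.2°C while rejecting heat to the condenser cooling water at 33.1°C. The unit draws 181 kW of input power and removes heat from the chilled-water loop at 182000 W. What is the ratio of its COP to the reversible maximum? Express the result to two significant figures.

Converting, Q̇_C = 182000 W = 182.0 kW, so COP_actual = Q̇_C/Ẇ = 182.0/181.0 = 1.006.
In absolute terms T_C = 278.35 K and T_H = 306.25 K, so ΔT = 27.90 K.
COP_Carnot = T_C/ΔT = 278.35/27.90 = 9.977.
η_II = COP_actual/COP_Carnot = 1.006/9.977 = 0.1008.

0.10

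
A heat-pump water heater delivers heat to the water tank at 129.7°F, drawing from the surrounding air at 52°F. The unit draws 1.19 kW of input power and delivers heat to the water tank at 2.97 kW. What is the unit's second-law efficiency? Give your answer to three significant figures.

0.329

COP_actual = Q̇_H/Ẇ = 2.970/1.190 = 2.496.
In absolute terms T_C = 284.26 K and T_H = 327.43 K, so ΔT = 43.17 K.
COP_Carnot = T_H/ΔT = 327.43/43.17 = 7.585.
η_II = COP_actual/COP_Carnot = 2.496/7.585 = 0.3290.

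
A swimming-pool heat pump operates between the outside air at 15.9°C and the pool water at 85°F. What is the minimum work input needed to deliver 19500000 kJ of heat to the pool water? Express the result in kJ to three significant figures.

In absolute terms T_C = 289.05 K and T_H = 302.59 K, so ΔT = 13.54 K.
The reversible limit is COP_HP = T_H/ΔT = 22.34, so W_min = Q_H/COP = Q_H·ΔT/T_H.
W_min = 19500000 × 13.54/302.59 = 872800 kJ.

873000 kJ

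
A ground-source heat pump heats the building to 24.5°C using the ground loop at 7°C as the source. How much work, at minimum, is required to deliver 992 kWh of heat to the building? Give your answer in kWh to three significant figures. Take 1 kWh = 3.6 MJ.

In absolute terms T_C = 280.15 K and T_H = 297.65 K, so ΔT = 17.50 K.
The reversible limit is COP_HP = T_H/ΔT = 17.01, so W_min = Q_H/COP = Q_H·ΔT/T_H.
W_min = 992.0 × 17.50/297.65 = 58.32 kWh.

58.3 kWh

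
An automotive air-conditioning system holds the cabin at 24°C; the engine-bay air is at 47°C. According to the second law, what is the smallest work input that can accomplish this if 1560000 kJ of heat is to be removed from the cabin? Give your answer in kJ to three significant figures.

In absolute terms T_C = 297.15 K and T_H = 320.15 K, so ΔT = 23.00 K.
The reversible limit is COP_R = T_C/ΔT = 12.92, so W_min = Q_C/COP = Q_C·ΔT/T_C.
W_min = 1560000 × 23.00/297.15 = 120700 kJ.

121000 kJ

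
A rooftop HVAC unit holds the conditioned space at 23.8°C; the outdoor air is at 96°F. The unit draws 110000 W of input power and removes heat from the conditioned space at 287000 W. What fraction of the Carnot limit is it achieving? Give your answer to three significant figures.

COP_actual = Q̇_C/Ẇ = 287000/110000 = 2.609.
In absolute terms T_C = 296.95 K and T_H = 308.71 K, so ΔT = 11.76 K.
COP_Carnot = T_C/ΔT = 296.95/11.76 = 25.26.
η_II = COP_actual/COP_Carnot = 2.609/25.26 = 0.1033.

0.103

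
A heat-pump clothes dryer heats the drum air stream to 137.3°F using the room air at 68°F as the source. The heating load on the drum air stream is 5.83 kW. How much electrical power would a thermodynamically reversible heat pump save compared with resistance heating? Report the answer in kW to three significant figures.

In absolute terms T_C = 293.15 K and T_H = 331.65 K, so ΔT = 38.50 K.
COP_Carnot = T_H/ΔT = 331.65/38.50 = 8.614.
Resistance heating needs Ẇ_res = Q̇_H = 5.830 kW; the reversible heat pump needs only Ẇ_hp = Q̇_H/COP = 0.6768 kW.
Saving = 5.830 − 0.6768 = 5.153 kW.

5.15 kW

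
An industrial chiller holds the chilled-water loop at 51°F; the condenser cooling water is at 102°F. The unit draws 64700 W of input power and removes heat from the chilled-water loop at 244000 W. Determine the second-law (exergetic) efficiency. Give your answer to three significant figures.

0.377

COP_actual = Q̇_C/Ẇ = 244000/64700 = 3.771.
In absolute terms T_C = 283.71 K and T_H = 312.04 K, so ΔT = 28.33 K.
COP_Carnot = T_C/ΔT = 283.71/28.33 = 10.01.
η_II = COP_actual/COP_Carnot = 3.771/10.01 = 0.3766.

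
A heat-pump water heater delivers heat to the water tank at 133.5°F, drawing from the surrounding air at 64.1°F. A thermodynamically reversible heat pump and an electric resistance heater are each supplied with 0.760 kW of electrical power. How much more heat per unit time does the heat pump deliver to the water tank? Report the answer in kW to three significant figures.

In absolute terms T_C = 290.98 K and T_H = 329.54 K, so ΔT = 38.56 K.
COP_Carnot = T_H/ΔT = 329.54/38.56 = 8.547.
The heat pump delivers Q̇_H = COP × Ẇ = 6.496 kW; the resistance heater delivers Ẇ = 0.7600 kW.
Extra = (COP − 1)·Ẇ = 5.736 kW.

5.74 kW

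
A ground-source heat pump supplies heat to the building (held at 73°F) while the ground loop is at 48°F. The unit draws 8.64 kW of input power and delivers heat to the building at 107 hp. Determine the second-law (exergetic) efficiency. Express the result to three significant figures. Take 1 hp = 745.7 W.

0.433

Converting, Q̇_H = 107.0 hp = 79.79 kW, so COP_actual = Q̇_H/Ẇ = 79.79/8.640 = 9.235.
In absolute terms T_C = 282.04 K and T_H = 295.93 K, so ΔT = 13.89 K.
COP_Carnot = T_H/ΔT = 295.93/13.89 = 21.31.
η_II = COP_actual/COP_Carnot = 9.235/21.31 = 0.4334.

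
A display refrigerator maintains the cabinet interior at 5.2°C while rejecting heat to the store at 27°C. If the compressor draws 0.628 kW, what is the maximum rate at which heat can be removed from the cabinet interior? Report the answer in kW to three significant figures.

In absolute terms T_C = 278.35 K and T_H = 300.15 K, so ΔT = 21.80 K.
COP_Carnot = T_C/ΔT = 278.35/21.80 = 12.77.
Q̇_max = COP_Carnot × Ẇ = 12.77 × 0.6280 kW = 8.019 kW.

8.02 kW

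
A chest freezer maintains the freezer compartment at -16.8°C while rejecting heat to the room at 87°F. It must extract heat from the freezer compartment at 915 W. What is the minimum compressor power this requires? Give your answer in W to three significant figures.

In absolute terms T_C = 256.35 K and T_H = 303.71 K, so ΔT = 47.36 K.
COP_Carnot = T_C/ΔT = 256.35/47.36 = 5.413.
Ẇ_min = Q̇/COP_Carnot = 915.0/5.413 = 169.0 W.

169 W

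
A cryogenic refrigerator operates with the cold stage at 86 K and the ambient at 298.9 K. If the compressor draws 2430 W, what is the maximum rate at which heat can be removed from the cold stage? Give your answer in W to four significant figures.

981.6 W

The reservoir spacing is ΔT = 298.9 − 86 = 212.9 K.
COP_Carnot = T_C/ΔT = 86.00/212.9 = 0.4039.
Q̇_max = COP_Carnot × Ẇ = 0.4039 × 2430 W = 981.6 W.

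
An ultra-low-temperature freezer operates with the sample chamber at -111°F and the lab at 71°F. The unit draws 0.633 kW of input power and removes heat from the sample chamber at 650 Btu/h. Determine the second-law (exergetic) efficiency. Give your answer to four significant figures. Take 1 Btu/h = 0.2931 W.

0.1571

Converting, Q̇_C = 650.0 Btu/h = 0.1905 kW, so COP_actual = Q̇_C/Ẇ = 0.1905/0.6330 = 0.3010.
In absolute terms T_C = 193.71 K and T_H = 294.82 K, so ΔT = 101.1 K.
COP_Carnot = T_C/ΔT = 193.71/101.1 = 1.916.
η_II = COP_actual/COP_Carnot = 0.3010/1.916 = 0.1571.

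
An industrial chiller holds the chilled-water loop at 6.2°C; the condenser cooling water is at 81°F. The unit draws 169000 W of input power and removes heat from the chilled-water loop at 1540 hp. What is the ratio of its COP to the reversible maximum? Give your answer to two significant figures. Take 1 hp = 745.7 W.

0.51

Converting, Q̇_C = 1540 hp = 1148000 W, so COP_actual = Q̇_C/Ẇ = 1148000/169000 = 6.795.
In absolute terms T_C = 279.35 K and T_H = 300.37 K, so ΔT = 21.02 K.
COP_Carnot = T_C/ΔT = 279.35/21.02 = 13.29.
η_II = COP_actual/COP_Carnot = 6.795/13.29 = 0.5114.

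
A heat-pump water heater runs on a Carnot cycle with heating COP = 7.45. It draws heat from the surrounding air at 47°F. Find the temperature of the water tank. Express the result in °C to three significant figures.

52.0 °C

COP_HP = T_H/(T_H − T_C) rearranges to T_H = COP·T_C/(COP − 1).
With T_C = 281.48 K, T_H = 7.45 × 281.48/6.450 = 325.12 K.
Converting, 325.12 K = 51.97°C.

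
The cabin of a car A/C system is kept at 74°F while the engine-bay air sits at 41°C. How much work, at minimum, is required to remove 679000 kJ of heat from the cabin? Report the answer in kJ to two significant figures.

In absolute terms T_C = 296.48 K and T_H = 314.15 K, so ΔT = 17.67 K.
The reversible limit is COP_R = T_C/ΔT = 16.78, so W_min = Q_C/COP = Q_C·ΔT/T_C.
W_min = 679000 × 17.67/296.48 = 40460 kJ.

40000 kJ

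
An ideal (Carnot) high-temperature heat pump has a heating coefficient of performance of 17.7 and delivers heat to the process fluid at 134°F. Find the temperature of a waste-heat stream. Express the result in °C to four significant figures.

38.03 °C

COP_HP = T_H/(T_H − T_C) gives T_H − T_C = T_H/COP.
With T_H = 329.82 K, T_C = 329.82 × (1 − 1/17.7) = 311.18 K.
Converting, 311.18 K = 38.03°C.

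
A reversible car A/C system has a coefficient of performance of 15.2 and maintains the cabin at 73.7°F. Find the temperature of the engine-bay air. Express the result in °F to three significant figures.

109 °F

COP_R = T_C/(T_H − T_C) gives T_H − T_C = T_C/COP.
With T_C = 296.32 K, T_H = 296.32 × (1 + 1/15.2) = 315.81 K.
Converting, 315.81 K = 108.79°F.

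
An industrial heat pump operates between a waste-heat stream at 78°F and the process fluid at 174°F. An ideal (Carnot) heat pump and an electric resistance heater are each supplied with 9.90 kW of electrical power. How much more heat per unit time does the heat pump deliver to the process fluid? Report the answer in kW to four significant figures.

In absolute terms T_C = 298.71 K and T_H = 352.04 K, so ΔT = 53.33 K.
COP_Carnot = T_H/ΔT = 352.04/53.33 = 6.601.
The heat pump delivers Q̇_H = COP × Ẇ = 65.35 kW; the resistance heater delivers Ẇ = 9.900 kW.
Extra = (COP − 1)·Ẇ = 55.45 kW.

55.45 kW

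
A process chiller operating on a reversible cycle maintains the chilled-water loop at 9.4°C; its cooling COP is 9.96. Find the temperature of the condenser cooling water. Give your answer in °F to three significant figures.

100 °F

COP_R = T_C/(T_H − T_C) gives T_H − T_C = T_C/COP.
With T_C = 282.55 K, T_H = 282.55 × (1 + 1/9.96) = 310.92 K.
Converting, 310.92 K = 99.98°F.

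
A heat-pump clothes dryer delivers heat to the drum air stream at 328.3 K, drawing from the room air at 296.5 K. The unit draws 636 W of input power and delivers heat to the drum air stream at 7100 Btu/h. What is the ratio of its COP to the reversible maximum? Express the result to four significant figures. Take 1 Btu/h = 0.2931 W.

Converting, Q̇_H = 7100 Btu/h = 2081 W, so COP_actual = Q̇_H/Ẇ = 2081/636.0 = 3.272.
The reservoir spacing is ΔT = 328.3 − 296.5 = 31.80 K.
COP_Carnot = T_H/ΔT = 328.30/31.80 = 10.32.
η_II = COP_actual/COP_Carnot = 3.272/10.32 = 0.3169.

0.3169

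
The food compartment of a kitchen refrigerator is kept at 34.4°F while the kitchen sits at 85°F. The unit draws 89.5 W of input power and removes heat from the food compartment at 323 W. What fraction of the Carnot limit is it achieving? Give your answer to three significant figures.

COP_actual = Q̇_C/Ẇ = 323.0/89.50 = 3.609.
In absolute terms T_C = 274.48 K and T_H = 302.59 K, so ΔT = 28.11 K.
COP_Carnot = T_C/ΔT = 274.48/28.11 = 9.764.
η_II = COP_actual/COP_Carnot = 3.609/9.764 = 0.3696.

0.370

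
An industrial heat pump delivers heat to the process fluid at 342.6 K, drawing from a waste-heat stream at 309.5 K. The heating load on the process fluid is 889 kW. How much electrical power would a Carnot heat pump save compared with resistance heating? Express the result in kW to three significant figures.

803 kW

The reservoir spacing is ΔT = 342.6 − 309.5 = 33.10 K.
COP_Carnot = T_H/ΔT = 342.60/33.10 = 10.35.
Resistance heating needs Ẇ_res = Q̇_H = 889.0 kW; the reversible heat pump needs only Ẇ_hp = Q̇_H/COP = 85.89 kW.
Saving = 889.0 − 85.89 = 803.1 kW.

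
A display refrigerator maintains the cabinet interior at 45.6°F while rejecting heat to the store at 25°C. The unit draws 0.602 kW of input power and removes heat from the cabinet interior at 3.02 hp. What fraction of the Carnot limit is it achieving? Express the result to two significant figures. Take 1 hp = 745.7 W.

0.23

Converting, Q̇_C = 3.020 hp = 2.252 kW, so COP_actual = Q̇_C/Ẇ = 2.252/0.6020 = 3.741.
In absolute terms T_C = 280.71 K and T_H = 298.15 K, so ΔT = 17.44 K.
COP_Carnot = T_C/ΔT = 280.71/17.44 = 16.09.
η_II = COP_actual/COP_Carnot = 3.741/16.09 = 0.2325.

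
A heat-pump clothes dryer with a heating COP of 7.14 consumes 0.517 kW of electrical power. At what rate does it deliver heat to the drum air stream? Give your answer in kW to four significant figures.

3.691 kW

Q̇_H = COP_HP × Ẇ = 7.14 × 0.5170 = 3.691 kW.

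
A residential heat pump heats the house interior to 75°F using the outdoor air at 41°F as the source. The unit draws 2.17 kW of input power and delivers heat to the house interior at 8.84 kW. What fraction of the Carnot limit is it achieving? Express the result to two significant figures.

0.26

COP_actual = Q̇_H/Ẇ = 8.840/2.170 = 4.074.
In absolute terms T_C = 278.15 K and T_H = 297.04 K, so ΔT = 18.89 K.
COP_Carnot = T_H/ΔT = 297.04/18.89 = 15.73.
η_II = COP_actual/COP_Carnot = 4.074/15.73 = 0.2591.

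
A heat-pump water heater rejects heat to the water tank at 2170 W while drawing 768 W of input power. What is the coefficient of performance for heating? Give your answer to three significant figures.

2.83

The first law gives Q̇_H = Q̇_C + Ẇ, so the three rates are Q̇_C = 1402, Q̇_H = 2170, Ẇ = 768.0 W.
COP_HP = Q̇_H/Ẇ = 2170/768.0 = 2.826.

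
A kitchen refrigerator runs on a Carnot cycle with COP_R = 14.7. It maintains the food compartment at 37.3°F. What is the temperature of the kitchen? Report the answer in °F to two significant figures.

COP_R = T_C/(T_H − T_C) gives T_H − T_C = T_C/COP.
With T_C = 276.09 K, T_H = 276.09 × (1 + 1/14.7) = 294.88 K.
Converting, 294.88 K = 71.11°F.

71 °F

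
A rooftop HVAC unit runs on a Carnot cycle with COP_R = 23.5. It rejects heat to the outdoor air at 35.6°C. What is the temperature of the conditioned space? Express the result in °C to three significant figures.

For a Carnot refrigerator COP_R = T_C/(T_H − T_C), so T_C = COP·T_H/(1 + COP).
With T_H = 308.75 K, T_C = 23.5 × 308.75/24.50 = 296.15 K.
Converting, 296.15 K = 23.00°C.

23.0 °C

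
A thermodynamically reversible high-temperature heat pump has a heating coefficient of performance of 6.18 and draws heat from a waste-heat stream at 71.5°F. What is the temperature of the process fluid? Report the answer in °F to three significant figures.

174 °F

COP_HP = T_H/(T_H − T_C) rearranges to T_H = COP·T_C/(COP − 1).
With T_C = 295.09 K, T_H = 6.18 × 295.09/5.180 = 352.06 K.
Converting, 352.06 K = 174.04°F.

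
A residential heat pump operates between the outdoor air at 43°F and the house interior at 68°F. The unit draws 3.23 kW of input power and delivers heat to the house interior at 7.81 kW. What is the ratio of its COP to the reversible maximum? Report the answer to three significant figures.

0.115

COP_actual = Q̇_H/Ẇ = 7.810/3.230 = 2.418.
In absolute terms T_C = 279.26 K and T_H = 293.15 K, so ΔT = 13.89 K.
COP_Carnot = T_H/ΔT = 293.15/13.89 = 21.11.
η_II = COP_actual/COP_Carnot = 2.418/21.11 = 0.1146.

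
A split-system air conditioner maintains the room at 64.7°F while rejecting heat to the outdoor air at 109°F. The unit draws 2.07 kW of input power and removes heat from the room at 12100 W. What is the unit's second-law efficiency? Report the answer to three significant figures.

Converting, Q̇_C = 12100 W = 12.10 kW, so COP_actual = Q̇_C/Ẇ = 12.10/2.070 = 5.845.
In absolute terms T_C = 291.32 K and T_H = 315.93 K, so ΔT = 24.61 K.
COP_Carnot = T_C/ΔT = 291.32/24.61 = 11.84.
η_II = COP_actual/COP_Carnot = 5.845/11.84 = 0.4938.

0.494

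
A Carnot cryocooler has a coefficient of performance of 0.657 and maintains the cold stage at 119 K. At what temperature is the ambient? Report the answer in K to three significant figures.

300 K

COP_R = T_C/(T_H − T_C) gives T_H − T_C = T_C/COP.
With T_C = 119.00 K, T_H = 119.00 × (1 + 1/0.657) = 300.13 K.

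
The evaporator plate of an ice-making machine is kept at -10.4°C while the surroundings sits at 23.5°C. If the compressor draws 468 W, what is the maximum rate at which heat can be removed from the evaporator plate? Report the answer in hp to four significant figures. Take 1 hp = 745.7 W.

In absolute terms T_C = 262.75 K and T_H = 296.65 K, so ΔT = 33.90 K.
COP_Carnot = T_C/ΔT = 262.75/33.90 = 7.751.
Q̇_max = COP_Carnot × Ẇ = 7.751 × 468.0 W = 3627 W = 4.864 hp.

4.864 hp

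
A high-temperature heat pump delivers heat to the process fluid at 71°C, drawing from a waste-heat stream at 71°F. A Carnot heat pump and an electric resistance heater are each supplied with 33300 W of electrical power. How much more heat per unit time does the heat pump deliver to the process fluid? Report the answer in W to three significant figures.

199000 W

In absolute terms T_C = 294.82 K and T_H = 344.15 K, so ΔT = 49.33 K.
COP_Carnot = T_H/ΔT = 344.15/49.33 = 6.976.
The heat pump delivers Q̇_H = COP × Ẇ = 232300 W; the resistance heater delivers Ẇ = 33300 W.
Extra = (COP − 1)·Ẇ = 199000 W.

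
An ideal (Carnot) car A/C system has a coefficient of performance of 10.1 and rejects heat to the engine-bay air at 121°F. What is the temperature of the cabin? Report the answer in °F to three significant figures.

For a Carnot refrigerator COP_R = T_C/(T_H − T_C), so T_C = COP·T_H/(1 + COP).
With T_H = 322.59 K, T_C = 10.1 × 322.59/11.10 = 293.53 K.
Converting, 293.53 K = 68.69°F.

68.7 °F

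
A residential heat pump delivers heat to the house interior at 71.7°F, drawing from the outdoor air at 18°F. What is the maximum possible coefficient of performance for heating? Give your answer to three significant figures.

9.90

In absolute terms T_C = 265.37 K and T_H = 295.21 K, so ΔT = 29.83 K.
For a reversible cycle, COP_Carnot = T_H/ΔT = 295.21/29.83 = 9.895.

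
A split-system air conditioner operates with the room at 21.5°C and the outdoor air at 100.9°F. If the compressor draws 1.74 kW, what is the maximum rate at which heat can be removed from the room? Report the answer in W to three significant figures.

30600 W

In absolute terms T_C = 294.65 K and T_H = 311.43 K, so ΔT = 16.78 K.
COP_Carnot = T_C/ΔT = 294.65/16.78 = 17.56.
Q̇_max = COP_Carnot × Ẇ = 17.56 × 1.740 kW = 30.56 kW = 30560 W.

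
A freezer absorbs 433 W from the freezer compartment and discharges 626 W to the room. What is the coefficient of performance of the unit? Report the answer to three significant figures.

2.24

The first law gives Q̇_H = Q̇_C + Ẇ, so the three rates are Q̇_C = 433.0, Q̇_H = 626.0, Ẇ = 193.0 W.
COP_R = Q̇_C/Ẇ = 433.0/193.0 = 2.244.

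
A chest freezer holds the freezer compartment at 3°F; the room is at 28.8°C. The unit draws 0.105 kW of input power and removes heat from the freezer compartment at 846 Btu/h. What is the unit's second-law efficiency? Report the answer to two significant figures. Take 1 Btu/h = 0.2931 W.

Converting, Q̇_C = 846.0 Btu/h = 0.2480 kW, so COP_actual = Q̇_C/Ẇ = 0.2480/0.1050 = 2.362.
In absolute terms T_C = 257.04 K and T_H = 301.95 K, so ΔT = 44.91 K.
COP_Carnot = T_C/ΔT = 257.04/44.91 = 5.723.
η_II = COP_actual/COP_Carnot = 2.362/5.723 = 0.4126.

0.41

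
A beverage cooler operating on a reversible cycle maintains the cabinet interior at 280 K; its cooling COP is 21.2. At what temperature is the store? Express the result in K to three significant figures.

293 K

COP_R = T_C/(T_H − T_C) gives T_H − T_C = T_C/COP.
With T_C = 280.00 K, T_H = 280.00 × (1 + 1/21.2) = 293.21 K.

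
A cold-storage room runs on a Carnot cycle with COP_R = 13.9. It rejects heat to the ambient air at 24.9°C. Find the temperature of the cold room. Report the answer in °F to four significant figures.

For a Carnot refrigerator COP_R = T_C/(T_H − T_C), so T_C = COP·T_H/(1 + COP).
With T_H = 298.05 K, T_C = 13.9 × 298.05/14.90 = 278.05 K.
Converting, 278.05 K = 40.81°F.

40.81 °F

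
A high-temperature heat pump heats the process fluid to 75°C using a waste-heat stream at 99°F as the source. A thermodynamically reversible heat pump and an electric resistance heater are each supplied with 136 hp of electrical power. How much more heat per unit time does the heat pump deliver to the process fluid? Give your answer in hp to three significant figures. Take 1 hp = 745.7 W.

In absolute terms T_C = 310.37 K and T_H = 348.15 K, so ΔT = 37.78 K.
COP_Carnot = T_H/ΔT = 348.15/37.78 = 9.216.
The heat pump delivers Q̇_H = COP × Ẇ = 1253 hp; the resistance heater delivers Ẇ = 136.0 hp.
Extra = (COP − 1)·Ẇ = 1117 hp.

1120 hp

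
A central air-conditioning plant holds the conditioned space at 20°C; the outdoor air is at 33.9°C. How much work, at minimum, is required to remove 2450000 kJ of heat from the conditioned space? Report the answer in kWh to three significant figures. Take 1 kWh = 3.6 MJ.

32.3 kWh

In absolute terms T_C = 293.15 K and T_H = 307.05 K, so ΔT = 13.90 K.
The reversible limit is COP_R = T_C/ΔT = 21.09, so W_min = Q_C/COP = Q_C·ΔT/T_C.
W_min = 2450000 × 13.90/293.15 = 116200 kJ = 32.27 kWh.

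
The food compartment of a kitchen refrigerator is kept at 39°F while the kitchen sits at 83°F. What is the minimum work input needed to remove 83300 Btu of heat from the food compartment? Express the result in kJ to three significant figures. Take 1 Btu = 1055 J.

In absolute terms T_C = 277.04 K and T_H = 301.48 K, so ΔT = 24.44 K.
The reversible limit is COP_R = T_C/ΔT = 11.33, so W_min = Q_C/COP = Q_C·ΔT/T_C.
W_min = 83300 × 24.44/277.04 = 7350 Btu = 7754 kJ.

7750 kJ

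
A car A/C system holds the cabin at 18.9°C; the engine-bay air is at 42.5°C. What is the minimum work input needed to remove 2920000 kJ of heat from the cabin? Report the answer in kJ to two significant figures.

In absolute terms T_C = 292.05 K and T_H = 315.65 K, so ΔT = 23.60 K.
The reversible limit is COP_R = T_C/ΔT = 12.38, so W_min = Q_C/COP = Q_C·ΔT/T_C.
W_min = 2920000 × 23.60/292.05 = 236000 kJ.

240000 kJ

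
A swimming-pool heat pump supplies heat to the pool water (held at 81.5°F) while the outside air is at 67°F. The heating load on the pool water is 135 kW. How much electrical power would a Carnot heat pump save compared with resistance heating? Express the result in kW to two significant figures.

130 kW

In absolute terms T_C = 292.59 K and T_H = 300.65 K, so ΔT = 8.056 K.
COP_Carnot = T_H/ΔT = 300.65/8.056 = 37.32.
Resistance heating needs Ẇ_res = Q̇_H = 135.0 kW; the reversible heat pump needs only Ẇ_hp = Q̇_H/COP = 3.617 kW.
Saving = 135.0 − 3.617 = 131.4 kW.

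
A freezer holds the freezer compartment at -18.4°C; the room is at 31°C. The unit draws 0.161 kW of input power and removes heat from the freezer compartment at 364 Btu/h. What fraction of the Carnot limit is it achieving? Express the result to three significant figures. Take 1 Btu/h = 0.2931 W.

Converting, Q̇_C = 364.0 Btu/h = 0.1067 kW, so COP_actual = Q̇_C/Ẇ = 0.1067/0.1610 = 0.6627.
In absolute terms T_C = 254.75 K and T_H = 304.15 K, so ΔT = 49.40 K.
COP_Carnot = T_C/ΔT = 254.75/49.40 = 5.157.
η_II = COP_actual/COP_Carnot = 0.6627/5.157 = 0.1285.

0.129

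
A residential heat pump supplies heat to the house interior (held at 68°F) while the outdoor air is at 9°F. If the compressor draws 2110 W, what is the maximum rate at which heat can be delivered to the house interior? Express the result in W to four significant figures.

In absolute terms T_C = 260.37 K and T_H = 293.15 K, so ΔT = 32.78 K.
COP_Carnot = T_H/ΔT = 293.15/32.78 = 8.944.
Q̇_max = COP_Carnot × Ẇ = 8.944 × 2110 W = 18870 W.

18870 W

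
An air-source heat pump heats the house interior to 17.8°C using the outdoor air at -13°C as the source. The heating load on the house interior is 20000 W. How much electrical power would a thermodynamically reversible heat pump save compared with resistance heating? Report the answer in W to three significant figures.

In absolute terms T_C = 260.15 K and T_H = 290.95 K, so ΔT = 30.80 K.
COP_Carnot = T_H/ΔT = 290.95/30.80 = 9.446.
Resistance heating needs Ẇ_res = Q̇_H = 20000 W; the reversible heat pump needs only Ẇ_hp = Q̇_H/COP = 2117 W.
Saving = 20000 − 2117 = 17880 W.

17900 W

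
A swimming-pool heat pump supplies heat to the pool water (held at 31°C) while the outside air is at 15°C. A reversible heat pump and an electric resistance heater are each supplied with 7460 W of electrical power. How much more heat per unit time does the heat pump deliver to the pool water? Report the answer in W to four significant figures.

In absolute terms T_C = 288.15 K and T_H = 304.15 K, so ΔT = 16.00 K.
COP_Carnot = T_H/ΔT = 304.15/16.00 = 19.01.
The heat pump delivers Q̇_H = COP × Ẇ = 141800 W; the resistance heater delivers Ẇ = 7460 W.
Extra = (COP − 1)·Ẇ = 134300 W.

134300 W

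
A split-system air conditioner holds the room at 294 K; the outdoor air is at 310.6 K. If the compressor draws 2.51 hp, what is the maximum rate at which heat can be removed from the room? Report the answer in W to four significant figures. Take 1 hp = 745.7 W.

33150 W

The reservoir spacing is ΔT = 310.6 − 294 = 16.60 K.
COP_Carnot = T_C/ΔT = 294.00/16.60 = 17.71.
Q̇_max = COP_Carnot × Ẇ = 17.71 × 2.510 hp = 44.45 hp = 33150 W.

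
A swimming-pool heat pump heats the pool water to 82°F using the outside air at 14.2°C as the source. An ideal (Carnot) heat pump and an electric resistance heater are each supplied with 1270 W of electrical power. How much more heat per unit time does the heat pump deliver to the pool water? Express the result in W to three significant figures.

26900 W

In absolute terms T_C = 287.35 K and T_H = 300.93 K, so ΔT = 13.58 K.
COP_Carnot = T_H/ΔT = 300.93/13.58 = 22.16.
The heat pump delivers Q̇_H = COP × Ẇ = 28150 W; the resistance heater delivers Ẇ = 1270 W.
Extra = (COP − 1)·Ẇ = 26880 W.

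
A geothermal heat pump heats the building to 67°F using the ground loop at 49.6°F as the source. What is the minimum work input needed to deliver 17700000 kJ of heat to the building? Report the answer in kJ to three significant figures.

In absolute terms T_C = 282.93 K and T_H = 292.59 K, so ΔT = 9.667 K.
The reversible limit is COP_HP = T_H/ΔT = 30.27, so W_min = Q_H/COP = Q_H·ΔT/T_H.
W_min = 17700000 × 9.667/292.59 = 584800 kJ.

585000 kJ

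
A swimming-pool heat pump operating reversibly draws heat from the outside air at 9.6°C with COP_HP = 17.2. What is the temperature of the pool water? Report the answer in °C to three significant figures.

COP_HP = T_H/(T_H − T_C) rearranges to T_H = COP·T_C/(COP − 1).
With T_C = 282.75 K, T_H = 17.2 × 282.75/16.20 = 300.20 K.
Converting, 300.20 K = 27.05°C.

27.1 °C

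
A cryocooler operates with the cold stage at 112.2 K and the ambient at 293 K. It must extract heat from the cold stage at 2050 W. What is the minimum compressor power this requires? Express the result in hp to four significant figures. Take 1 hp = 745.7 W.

4.430 hp

The reservoir spacing is ΔT = 293 − 112.2 = 180.8 K.
COP_Carnot = T_C/ΔT = 112.20/180.8 = 0.6206.
Ẇ_min = Q̇/COP_Carnot = 2050/0.6206 = 3303 W = 4.430 hp.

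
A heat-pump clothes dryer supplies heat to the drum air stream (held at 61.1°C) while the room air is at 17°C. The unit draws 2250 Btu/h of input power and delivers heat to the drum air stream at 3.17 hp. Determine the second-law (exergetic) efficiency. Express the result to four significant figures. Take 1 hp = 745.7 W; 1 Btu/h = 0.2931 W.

Converting, Q̇_H = 3.170 hp = 8065 Btu/h, so COP_actual = Q̇_H/Ẇ = 8065/2250 = 3.584.
In absolute terms T_C = 290.15 K and T_H = 334.25 K, so ΔT = 44.10 K.
COP_Carnot = T_H/ΔT = 334.25/44.10 = 7.579.
η_II = COP_actual/COP_Carnot = 3.584/7.579 = 0.4729.

0.4729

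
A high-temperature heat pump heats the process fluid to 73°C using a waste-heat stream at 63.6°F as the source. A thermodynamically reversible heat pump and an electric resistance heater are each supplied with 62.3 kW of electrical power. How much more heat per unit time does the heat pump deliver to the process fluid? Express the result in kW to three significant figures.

In absolute terms T_C = 290.71 K and T_H = 346.15 K, so ΔT = 55.44 K.
COP_Carnot = T_H/ΔT = 346.15/55.44 = 6.243.
The heat pump delivers Q̇_H = COP × Ẇ = 389.0 kW; the resistance heater delivers Ẇ = 62.30 kW.
Extra = (COP − 1)·Ẇ = 326.7 kW.

327 kW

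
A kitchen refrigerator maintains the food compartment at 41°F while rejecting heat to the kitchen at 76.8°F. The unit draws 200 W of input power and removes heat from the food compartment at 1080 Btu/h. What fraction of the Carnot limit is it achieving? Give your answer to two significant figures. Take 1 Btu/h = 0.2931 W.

Converting, Q̇_C = 1080 Btu/h = 316.5 W, so COP_actual = Q̇_C/Ẇ = 316.5/200.0 = 1.583.
In absolute terms T_C = 278.15 K and T_H = 298.04 K, so ΔT = 19.89 K.
COP_Carnot = T_C/ΔT = 278.15/19.89 = 13.99.
η_II = COP_actual/COP_Carnot = 1.583/13.99 = 0.1132.

0.11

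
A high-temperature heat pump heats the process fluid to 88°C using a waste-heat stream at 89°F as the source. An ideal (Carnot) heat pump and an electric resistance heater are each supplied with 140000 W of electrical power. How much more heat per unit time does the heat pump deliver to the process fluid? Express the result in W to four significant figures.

757500 W

In absolute terms T_C = 304.82 K and T_H = 361.15 K, so ΔT = 56.33 K.
COP_Carnot = T_H/ΔT = 361.15/56.33 = 6.411.
The heat pump delivers Q̇_H = COP × Ẇ = 897500 W; the resistance heater delivers Ẇ = 140000 W.
Extra = (COP − 1)·Ẇ = 757500 W.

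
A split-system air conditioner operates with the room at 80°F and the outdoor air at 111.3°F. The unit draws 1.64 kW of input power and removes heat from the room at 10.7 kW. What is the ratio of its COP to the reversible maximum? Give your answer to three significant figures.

COP_actual = Q̇_C/Ẇ = 10.70/1.640 = 6.524.
In absolute terms T_C = 299.82 K and T_H = 317.21 K, so ΔT = 17.39 K.
COP_Carnot = T_C/ΔT = 299.82/17.39 = 17.24.
η_II = COP_actual/COP_Carnot = 6.524/17.24 = 0.3784.

0.378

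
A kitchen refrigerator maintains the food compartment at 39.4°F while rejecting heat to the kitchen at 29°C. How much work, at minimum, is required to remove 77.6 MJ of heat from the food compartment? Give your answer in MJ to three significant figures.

6.97 MJ

In absolute terms T_C = 277.26 K and T_H = 302.15 K, so ΔT = 24.89 K.
The reversible limit is COP_R = T_C/ΔT = 11.14, so W_min = Q_C/COP = Q_C·ΔT/T_C.
W_min = 77.60 × 24.89/277.26 = 6.966 MJ.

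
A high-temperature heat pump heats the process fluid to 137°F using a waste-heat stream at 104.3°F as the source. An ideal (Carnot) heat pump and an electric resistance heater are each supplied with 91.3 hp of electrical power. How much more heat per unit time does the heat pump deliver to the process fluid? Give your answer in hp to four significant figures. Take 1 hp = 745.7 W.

1575 hp

In absolute terms T_C = 313.32 K and T_H = 331.48 K, so ΔT = 18.17 K.
COP_Carnot = T_H/ΔT = 331.48/18.17 = 18.25.
The heat pump delivers Q̇_H = COP × Ẇ = 1666 hp; the resistance heater delivers Ẇ = 91.30 hp.
Extra = (COP − 1)·Ẇ = 1575 hp.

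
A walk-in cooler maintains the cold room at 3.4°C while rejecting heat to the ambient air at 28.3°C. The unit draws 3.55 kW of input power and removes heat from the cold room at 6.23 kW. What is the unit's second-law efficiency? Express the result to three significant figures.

0.158

COP_actual = Q̇_C/Ẇ = 6.230/3.550 = 1.755.
In absolute terms T_C = 276.55 K and T_H = 301.45 K, so ΔT = 24.90 K.
COP_Carnot = T_C/ΔT = 276.55/24.90 = 11.11.
η_II = COP_actual/COP_Carnot = 1.755/11.11 = 0.1580.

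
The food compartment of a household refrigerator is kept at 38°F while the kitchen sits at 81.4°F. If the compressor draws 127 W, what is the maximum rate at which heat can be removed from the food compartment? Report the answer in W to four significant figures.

In absolute terms T_C = 276.48 K and T_H = 300.59 K, so ΔT = 24.11 K.
COP_Carnot = T_C/ΔT = 276.48/24.11 = 11.47.
Q̇_max = COP_Carnot × Ẇ = 11.47 × 127.0 W = 1456 W.

1456 W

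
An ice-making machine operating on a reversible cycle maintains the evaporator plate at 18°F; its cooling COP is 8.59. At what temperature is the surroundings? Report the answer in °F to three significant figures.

COP_R = T_C/(T_H − T_C) gives T_H − T_C = T_C/COP.
With T_C = 265.37 K, T_H = 265.37 × (1 + 1/8.59) = 296.27 K.
Converting, 296.27 K = 73.61°F.

73.6 °F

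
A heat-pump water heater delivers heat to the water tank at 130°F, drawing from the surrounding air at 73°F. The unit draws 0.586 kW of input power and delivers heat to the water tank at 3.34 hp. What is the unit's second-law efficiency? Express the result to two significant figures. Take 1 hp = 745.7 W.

Converting, Q̇_H = 3.340 hp = 2.491 kW, so COP_actual = Q̇_H/Ẇ = 2.491/0.5860 = 4.250.
In absolute terms T_C = 295.93 K and T_H = 327.59 K, so ΔT = 31.67 K.
COP_Carnot = T_H/ΔT = 327.59/31.67 = 10.35.
η_II = COP_actual/COP_Carnot = 4.250/10.35 = 0.4108.

0.41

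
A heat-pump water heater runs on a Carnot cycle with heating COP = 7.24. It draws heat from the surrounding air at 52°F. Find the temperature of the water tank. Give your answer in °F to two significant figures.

COP_HP = T_H/(T_H − T_C) rearranges to T_H = COP·T_C/(COP − 1).
With T_C = 284.26 K, T_H = 7.24 × 284.26/6.240 = 329.82 K.
Converting, 329.82 K = 134.00°F.

130 °F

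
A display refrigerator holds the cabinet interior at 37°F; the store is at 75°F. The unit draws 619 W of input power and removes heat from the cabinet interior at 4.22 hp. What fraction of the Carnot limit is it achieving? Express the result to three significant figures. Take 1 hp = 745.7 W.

Converting, Q̇_C = 4.220 hp = 3147 W, so COP_actual = Q̇_C/Ẇ = 3147/619.0 = 5.084.
In absolute terms T_C = 275.93 K and T_H = 297.04 K, so ΔT = 21.11 K.
COP_Carnot = T_C/ΔT = 275.93/21.11 = 13.07.
η_II = COP_actual/COP_Carnot = 5.084/13.07 = 0.3890.

0.389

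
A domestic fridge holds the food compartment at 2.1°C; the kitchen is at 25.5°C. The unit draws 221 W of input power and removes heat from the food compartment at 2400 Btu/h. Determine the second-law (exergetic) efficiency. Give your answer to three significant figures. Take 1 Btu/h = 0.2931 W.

0.271

Converting, Q̇_C = 2400 Btu/h = 703.4 W, so COP_actual = Q̇_C/Ẇ = 703.4/221.0 = 3.183.
In absolute terms T_C = 275.25 K and T_H = 298.65 K, so ΔT = 23.40 K.
COP_Carnot = T_C/ΔT = 275.25/23.40 = 11.76.
η_II = COP_actual/COP_Carnot = 3.183/11.76 = 0.2706.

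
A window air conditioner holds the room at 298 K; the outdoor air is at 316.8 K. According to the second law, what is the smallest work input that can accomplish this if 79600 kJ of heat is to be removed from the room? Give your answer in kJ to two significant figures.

The reservoir spacing is ΔT = 316.8 − 298 = 18.80 K.
The reversible limit is COP_R = T_C/ΔT = 15.85, so W_min = Q_C/COP = Q_C·ΔT/T_C.
W_min = 79600 × 18.80/298.00 = 5022 kJ.

5000 kJ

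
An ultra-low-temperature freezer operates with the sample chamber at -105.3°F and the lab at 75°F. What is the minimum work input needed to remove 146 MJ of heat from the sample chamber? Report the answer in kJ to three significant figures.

74300 kJ

In absolute terms T_C = 196.87 K and T_H = 297.04 K, so ΔT = 100.2 K.
The reversible limit is COP_R = T_C/ΔT = 1.965, so W_min = Q_C/COP = Q_C·ΔT/T_C.
W_min = 146.0 × 100.2/196.87 = 74.28 MJ = 74280 kJ.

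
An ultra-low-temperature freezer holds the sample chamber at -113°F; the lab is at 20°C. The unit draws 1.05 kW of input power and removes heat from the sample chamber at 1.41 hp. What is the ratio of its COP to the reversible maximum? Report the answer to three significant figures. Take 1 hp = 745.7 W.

0.523

Converting, Q̇_C = 1.410 hp = 1.051 kW, so COP_actual = Q̇_C/Ẇ = 1.051/1.050 = 1.001.
In absolute terms T_C = 192.59 K and T_H = 293.15 K, so ΔT = 100.6 K.
COP_Carnot = T_C/ΔT = 192.59/100.6 = 1.915.
η_II = COP_actual/COP_Carnot = 1.001/1.915 = 0.5228.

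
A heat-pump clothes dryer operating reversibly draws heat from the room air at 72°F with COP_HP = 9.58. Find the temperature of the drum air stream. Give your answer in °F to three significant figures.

134 °F

COP_HP = T_H/(T_H − T_C) rearranges to T_H = COP·T_C/(COP − 1).
With T_C = 295.37 K, T_H = 9.58 × 295.37/8.580 = 329.80 K.
Converting, 329.80 K = 133.97°F.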